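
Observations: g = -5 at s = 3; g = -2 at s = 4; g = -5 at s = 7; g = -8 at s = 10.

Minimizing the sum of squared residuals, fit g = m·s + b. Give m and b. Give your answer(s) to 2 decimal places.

Setting ∂/∂m … = 0 gives: 174·m + 24·b = -138;  24·m + 4·b = -20.
(Σs·s = 174, Σs = 24, Σ1 = 4, Σs·g = -138, Σg = -20.)
Determinant 174·4 − 24² = 120.
m = ((-138)·4 − 24·(-20))/120 = -3/5; b = (174·(-20) − 24·(-138))/120 = -7/5.

m = -0.60, b = -1.40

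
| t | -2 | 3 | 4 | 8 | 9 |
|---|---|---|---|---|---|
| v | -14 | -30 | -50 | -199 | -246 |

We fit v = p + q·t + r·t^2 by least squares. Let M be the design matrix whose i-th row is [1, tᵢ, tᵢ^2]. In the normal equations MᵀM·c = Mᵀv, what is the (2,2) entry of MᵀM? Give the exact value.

174

Row 2 ↔ basis t, column 2 ↔ basis t, so (MᵀM)_{2,2} = Σᵢ (t)·(t) = (-2)·(-2) + (3)·(3) + (4)·(4) + (8)·(8) + (9)·(9) = 174.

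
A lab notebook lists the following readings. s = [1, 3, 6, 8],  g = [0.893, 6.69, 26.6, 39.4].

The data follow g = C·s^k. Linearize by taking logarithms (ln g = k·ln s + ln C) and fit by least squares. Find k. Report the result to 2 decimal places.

With ln gᵢ as the transformed response and ln sᵢ as the regressor:
Σln s = 4.9698, Σ(ln s)² = 8.7414, Σln g = 8.7421, Σln s·ln g = 15.6060.
Equations: 8.7414·k + 4.9698·ln C = 15.6060;  4.9698·k + 4·ln C = 8.7421.
Slope k = (n·Σln s·ln g − Σln s·Σln g)/(n·Σ(ln s)² − (Σln s)²) = (4·15.6060 − 4.9698·8.7421)/10.2667 = 1.84845; ln C = (Σln g − k·Σln s)/n = -0.11108.

k = 1.85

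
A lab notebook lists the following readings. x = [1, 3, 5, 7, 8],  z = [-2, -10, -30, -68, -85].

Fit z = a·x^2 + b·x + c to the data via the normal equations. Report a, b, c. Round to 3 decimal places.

a = -1.582, b = 2.095, c = -2.237

The normal system AᵀA·[a, b, c]ᵀ = Aᵀz is [[7204, 1008, 148]; [1008, 148, 24]; [148, 24, 5]]·[a, b, c]ᵀ = [-9614, -1338, -195]ᵀ.
Inverting the 3×3 Gram matrix, [a, b, c]ᵀ = [-3989/2522, 5283/2522, -217/97]ᵀ.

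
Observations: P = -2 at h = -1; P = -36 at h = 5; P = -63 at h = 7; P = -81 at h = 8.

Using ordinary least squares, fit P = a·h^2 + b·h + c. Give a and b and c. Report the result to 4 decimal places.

With design matrix X, XᵀX = [[7123, 979, 139]; [979, 139, 19]; [139, 19, 4]] and XᵀP = [-9173, -1267, -182]ᵀ.
Row-reducing yields a = -1409/1356, b = -661/452, c = -829/339.

a = -1.0391, b = -1.4624, c = -2.4454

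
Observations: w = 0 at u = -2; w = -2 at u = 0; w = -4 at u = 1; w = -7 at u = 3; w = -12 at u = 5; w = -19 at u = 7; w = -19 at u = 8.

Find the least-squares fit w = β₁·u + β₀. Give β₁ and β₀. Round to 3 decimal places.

Normal-equation sums: Σu·u = 152, Σu = 22, Σ1 = 7.
Moment sums: Σu·w = -370, Σw = -63.
Normal equations: [[152, 22]; [22, 7]]·[β₁, β₀]ᵀ = [-370, -63]ᵀ.
Eliminating β₀: 7·(row 1) − 22·(row 2) gives 580·β₁ = 7·(-370) − 22·(-63) = -1204, so β₁ = -301/145.
Then β₀ = ((-63) − 22·(-301/145))/7 = -359/145.

β₁ = -2.076, β₀ = -2.476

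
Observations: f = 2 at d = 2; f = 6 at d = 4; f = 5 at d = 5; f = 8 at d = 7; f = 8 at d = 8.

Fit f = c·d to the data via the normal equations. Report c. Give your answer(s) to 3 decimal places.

c = 1.095

From the data, Σd·d = 158.
And Σd·f = 173.
MᵀM·[c]ᵀ = Mᵀf becomes [[158]]·[c]ᵀ = [173]ᵀ.
c = 173/158 = 1.09494.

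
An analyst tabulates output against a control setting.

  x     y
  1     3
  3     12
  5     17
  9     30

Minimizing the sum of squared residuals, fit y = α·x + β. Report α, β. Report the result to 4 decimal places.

Sums needed: Σx·x = 116, Σx = 18, Σ1 = 4.
And Σx·y = 394, Σy = 62.
So MᵀM·[α, β]ᵀ = Mᵀy: [[116, 18]; [18, 4]]·[α, β]ᵀ = [394, 62]ᵀ.
Eliminating β: 4·(row 1) − 18·(row 2) gives 140·α = 4·394 − 18·62 = 460, so α = 23/7.
Then β = (62 − 18·(23/7))/4 = 5/7.

α = 3.2857, β = 0.7143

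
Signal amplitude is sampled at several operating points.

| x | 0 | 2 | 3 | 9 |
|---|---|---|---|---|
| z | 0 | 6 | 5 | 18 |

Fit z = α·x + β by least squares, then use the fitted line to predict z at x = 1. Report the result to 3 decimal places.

The normal equations are: 94·α + 14·β = 189;  14·α + 4·β = 29.
Determinant 94·4 − 14² = 180.
α = (189·4 − 14·29)/180 = 35/18; β = (94·29 − 14·189)/180 = 4/9.
At x = 1: ẑ = (35/18)·(1) + (4/9)·(1) = 43/18.

ẑ = 2.389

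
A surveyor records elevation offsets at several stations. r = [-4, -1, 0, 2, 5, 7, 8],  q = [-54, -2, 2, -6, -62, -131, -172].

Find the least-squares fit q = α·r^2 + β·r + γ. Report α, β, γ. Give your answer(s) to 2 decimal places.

α = -2.99, β = 2.03, γ = 2.22

Compute the Gram sums: Σr^2·r^2 = 7395, Σr^2·r = 923, Σr^2 = 159, Σr·r = 159, Σr = 17, Σ1 = 7.
For Mᵀq: Σr^2·q = -19867, Σr·q = -2397, Σq = -425.
Normal equations: [[7395, 923, 159]; [923, 159, 17]; [159, 17, 7]]·[α, β, γ]ᵀ = [-19867, -2397, -425]ᵀ.
Row-reducing yields α = -821683/275009, β = 558797/275009, γ = 87127/39287.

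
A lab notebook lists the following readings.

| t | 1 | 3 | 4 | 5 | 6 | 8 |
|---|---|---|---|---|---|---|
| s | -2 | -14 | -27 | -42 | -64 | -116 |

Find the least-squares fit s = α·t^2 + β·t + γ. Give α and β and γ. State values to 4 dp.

α = -2.0282, β = 1.9320, γ = -1.8170

Setting ∂/∂α … = 0 gives: 6355·α + 945·β + 151·γ = -11338;  945·α + 151·β + 27·γ = -1674;  151·α + 27·β + 6·γ = -265.
Solving the 3×3 system (Gaussian elimination) gives α = -503/248, β = 28269/14632, γ = -13293/7316.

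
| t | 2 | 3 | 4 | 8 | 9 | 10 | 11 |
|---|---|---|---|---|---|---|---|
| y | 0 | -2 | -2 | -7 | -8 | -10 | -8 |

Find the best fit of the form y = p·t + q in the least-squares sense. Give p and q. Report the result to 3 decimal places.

With design matrix X, XᵀX = [[395, 47]; [47, 7]] and Xᵀy = [-330, -37]ᵀ.
Eliminating q: 7·(row 1) − 47·(row 2) gives 556·p = 7·(-330) − 47·(-37) = -571, so p = -571/556.
Then q = ((-37) − 47·(-571/556))/7 = 895/556.

p = -1.027, q = 1.610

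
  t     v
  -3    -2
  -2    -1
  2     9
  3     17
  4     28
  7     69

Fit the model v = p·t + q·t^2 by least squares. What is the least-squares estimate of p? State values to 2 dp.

Normal-equation sums: Σt·t = 91, Σt·t^2 = 407, Σt^2·t^2 = 2851.
And Σt·v = 672, Σt^2·v = 3996.
Eliminating q: 2851·(row 1) − 407·(row 2) gives 93792·p = 2851·672 − 407·3996 = 289500, so p = 24125/7816.
Then q = (3996 − 407·(24125/7816))/2851 = 7511/7816.

p = 3.09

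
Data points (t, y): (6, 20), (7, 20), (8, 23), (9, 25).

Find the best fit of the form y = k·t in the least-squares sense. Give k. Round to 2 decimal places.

XᵀX·[k]ᵀ = Xᵀy reads: 230·k = 669.
k = 669/230 = 2.9087.

k = 2.91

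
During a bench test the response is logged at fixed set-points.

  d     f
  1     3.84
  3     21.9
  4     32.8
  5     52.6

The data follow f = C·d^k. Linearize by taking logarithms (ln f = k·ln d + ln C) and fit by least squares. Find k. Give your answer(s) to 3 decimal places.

k = 1.598

Linearized form: ln f = k·ln d + ln C. From the 4 transformed points,
Σln d = 4.0943, Σ(ln d)² = 5.7191, Σln f = 11.8851, Σln d·ln f = 14.6074.
Equations: 5.7191·k + 4.0943·ln C = 14.6074;  4.0943·k + 4·ln C = 11.8851.
Δ = 5.7191·4 − (4.0943)² = 6.1125; k = (14.6074·4 − 4.0943·11.8851)/6.1125 = 1.59798, ln C = (5.7191·11.8851 − 4.0943·14.6074)/6.1125 = 1.33561.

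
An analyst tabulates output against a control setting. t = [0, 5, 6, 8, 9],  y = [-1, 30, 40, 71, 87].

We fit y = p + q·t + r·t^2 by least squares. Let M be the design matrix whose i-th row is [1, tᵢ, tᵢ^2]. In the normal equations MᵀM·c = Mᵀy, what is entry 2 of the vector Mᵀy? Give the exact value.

1741

Entry 2 ↔ basis t, so (Mᵀy)_{2} = Σᵢ (t)·yᵢ = (0)·(-1) + (5)·(30) + (6)·(40) + (8)·(71) + (9)·(87) = 1741.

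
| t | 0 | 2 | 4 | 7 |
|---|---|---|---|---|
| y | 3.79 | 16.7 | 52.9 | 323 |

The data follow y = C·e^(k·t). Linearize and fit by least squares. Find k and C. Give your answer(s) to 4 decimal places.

k = 0.6278, C = 4.1920

Linearized form: ln y = k·t + ln C. From the 4 transformed points,
Sums: Σt = 13.0000, Σ(t)² = 69.0000, Σln y = 13.8938, Σt·ln y = 61.9480.
Normal system: [[69.0000, 13.0000]; [13.0000, 4]]·[k, ln C]ᵀ = [61.9480, 13.8938]ᵀ.
Solving (det = 107.0000): k = 0.62778, ln C = 1.43318, so C = exp(1.43318) = 4.19201.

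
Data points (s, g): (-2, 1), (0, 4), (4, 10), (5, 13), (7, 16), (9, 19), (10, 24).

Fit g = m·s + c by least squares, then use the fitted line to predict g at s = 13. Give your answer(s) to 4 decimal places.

ĝ = 27.4043

The normal equations are: 275·m + 33·c = 626;  33·m + 7·c = 87.
(Σs·s = 275, Σs = 33, Σ1 = 7, Σs·g = 626, Σg = 87.)
Determinant 275·7 − 33² = 836.
m = (626·7 − 33·87)/836 = 1511/836; c = (275·87 − 33·626)/836 = 297/76.
At s = 13: ĝ = (1511/836)·(13) + (297/76)·(1) = 11455/418.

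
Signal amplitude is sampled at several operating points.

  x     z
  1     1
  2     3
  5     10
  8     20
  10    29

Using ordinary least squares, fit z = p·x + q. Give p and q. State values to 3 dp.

Setting ∂/∂p … = 0 gives: 194·p + 26·q = 507;  26·p + 5·q = 63.
(Σx·x = 194, Σx = 26, Σ1 = 5, Σx·z = 507, Σz = 63.)
Eliminating q: 5·(row 1) − 26·(row 2) gives 294·p = 5·507 − 26·63 = 897, so p = 299/98.
Then q = (63 − 26·(299/98))/5 = -160/49.

p = 3.051, q = -3.265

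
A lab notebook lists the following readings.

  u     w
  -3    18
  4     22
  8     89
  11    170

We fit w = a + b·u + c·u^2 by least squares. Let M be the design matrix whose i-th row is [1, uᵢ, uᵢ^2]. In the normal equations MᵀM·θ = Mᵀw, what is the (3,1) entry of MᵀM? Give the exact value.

Row 3 ↔ basis u^2, column 1 ↔ basis 1, so (MᵀM)_{3,1} = Σᵢ u^2 = (9)·(1) + (16)·(1) + (64)·(1) + (121)·(1) = 210.

210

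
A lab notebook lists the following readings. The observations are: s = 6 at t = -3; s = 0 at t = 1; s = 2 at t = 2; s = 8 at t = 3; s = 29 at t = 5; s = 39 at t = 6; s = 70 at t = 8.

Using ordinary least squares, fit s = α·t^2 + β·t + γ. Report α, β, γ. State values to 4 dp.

With design matrix A, AᵀA = [[6196, 862, 148]; [862, 148, 22]; [148, 22, 7]] and Aᵀs = [6743, 949, 154]ᵀ.
Row-reducing yields α = 105509/98406, β = 49289/98406, γ = -15767/7029.

α = 1.0722, β = 0.5009, γ = -2.2431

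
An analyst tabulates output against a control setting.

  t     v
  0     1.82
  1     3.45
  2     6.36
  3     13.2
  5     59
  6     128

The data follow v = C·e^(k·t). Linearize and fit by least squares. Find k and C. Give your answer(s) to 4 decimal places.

k = 0.7126, C = 1.6718

Linearized form: ln v = k·t + ln C. From the 6 transformed points,
Over the data: Σt = 17.0000, Σ(t)² = 75.0000, Σln v = 15.1970, Σt·ln v = 62.1790.
Normal system: [[75.0000, 17.0000]; [17.0000, 6]]·[k, ln C]ᵀ = [62.1790, 15.1970]ᵀ.
Δ = 75.0000·6 − (17.0000)² = 161.0000; k = (62.1790·6 − 17.0000·15.1970)/161.0000 = 0.71257, ln C = (75.0000·15.1970 − 17.0000·62.1790)/161.0000 = 0.51388, so C = exp(0.51388) = 1.67176.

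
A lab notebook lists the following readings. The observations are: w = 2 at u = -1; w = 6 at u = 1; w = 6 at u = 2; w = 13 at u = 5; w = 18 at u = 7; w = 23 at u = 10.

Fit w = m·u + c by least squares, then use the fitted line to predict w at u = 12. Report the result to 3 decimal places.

ŵ = 27.048

Setting ∂/∂m … = 0 gives: 180·m + 24·c = 437;  24·m + 6·c = 68.
Determinant 180·6 − 24² = 504.
m = (437·6 − 24·68)/504 = 55/28; c = (180·68 − 24·437)/504 = 73/21.
At u = 12: ŵ = (55/28)·(12) + (73/21)·(1) = 568/21.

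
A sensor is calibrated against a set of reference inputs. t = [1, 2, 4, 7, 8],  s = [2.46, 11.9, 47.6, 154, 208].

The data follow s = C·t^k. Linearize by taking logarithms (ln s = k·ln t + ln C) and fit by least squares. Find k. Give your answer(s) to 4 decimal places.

k = 2.1137

Linearized form: ln s = k·ln t + ln C. From the 5 transformed points,
AᵀA = [[10.5129, 6.1048]; [6.1048, 5]], rhs = [27.9722, 17.6140]ᵀ  (here Σln t = 6.1048, Σ(ln t)² = 10.5129, Σln s = 17.6140, Σln t·ln s = 27.9722).
Slope k = (n·Σln t·ln s − Σln t·Σln s)/(n·Σ(ln t)² − (Σln t)²) = (5·27.9722 − 6.1048·17.6140)/15.2960 = 2.11368; ln C = (Σln s − k·Σln t)/n = 0.94209.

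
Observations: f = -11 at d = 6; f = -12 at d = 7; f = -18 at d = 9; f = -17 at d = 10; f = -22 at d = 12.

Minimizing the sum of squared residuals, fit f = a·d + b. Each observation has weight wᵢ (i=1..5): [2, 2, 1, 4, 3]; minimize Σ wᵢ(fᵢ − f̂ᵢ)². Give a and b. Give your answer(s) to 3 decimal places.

Entries of MᵀWM: Σwᵢ·d·d = 1083, Σwᵢ·d = 111, Σwᵢ·1 = 12.
Moment sums: Σwᵢ·d·f = -1934, Σwᵢ·f = -198.
Normal equations: [[1083, 111]; [111, 12]]·[a, b]ᵀ = [-1934, -198]ᵀ.
Eliminating b: 12·(row 1) − 111·(row 2) gives 675·a = 12·(-1934) − 111·(-198) = -1230, so a = -82/45.
Then b = ((-198) − 111·(-82/45))/12 = 16/45.

a = -1.822, b = 0.356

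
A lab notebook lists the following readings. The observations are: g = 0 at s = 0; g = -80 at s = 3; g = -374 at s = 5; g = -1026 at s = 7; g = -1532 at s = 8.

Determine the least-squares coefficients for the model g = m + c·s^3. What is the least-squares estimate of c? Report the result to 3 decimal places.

c = -2.993

Forming MᵀM = [[5, 1007]; [1007, 396147]] and Mᵀg = [-3012, -1185212]ᵀ gives MᵀM·[m, c]ᵀ = Mᵀg.
Eliminating c: 396147·(row 1) − 1007·(row 2) gives 966686·m = 396147·(-3012) − 1007·(-1185212) = 313720, so m = 156860/483343.
Then c = ((-1185212) − 1007·(156860/483343))/396147 = -1446488/483343.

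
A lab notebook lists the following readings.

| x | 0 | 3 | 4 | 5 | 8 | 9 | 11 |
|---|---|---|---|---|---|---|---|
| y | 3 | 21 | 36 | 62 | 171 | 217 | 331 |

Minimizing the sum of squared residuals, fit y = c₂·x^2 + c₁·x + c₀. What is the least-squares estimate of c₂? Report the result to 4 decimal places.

Sums needed: Σx^2·x^2 = 26260, Σx^2·x = 2788, Σx^2 = 316, Σx·x = 316, Σx = 40, Σ1 = 7.
Moment sums: Σx^2·y = 70887, Σx·y = 7479, Σy = 841.
So MᵀM·[c₂, c₁, c₀]ᵀ = Mᵀy: [[26260, 2788, 316]; [2788, 316, 40]; [316, 40, 7]]·[c₂, c₁, c₀]ᵀ = [70887, 7479, 841]ᵀ.
Solving the 3×3 system (Gaussian elimination) gives c₂ = 8179/2716, c₁ = -39811/12222, c₀ = 17186/6111.

c₂ = 3.0114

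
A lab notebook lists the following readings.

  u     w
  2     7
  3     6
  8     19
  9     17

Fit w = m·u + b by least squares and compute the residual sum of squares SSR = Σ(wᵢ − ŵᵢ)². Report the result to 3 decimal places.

From the data, Σu·u = 158, Σu = 22, Σ1 = 4.
And Σu·w = 337, Σw = 49.
Normal equations: [[158, 22]; [22, 4]]·[m, b]ᵀ = [337, 49]ᵀ.
det = 158·4 − 22² = 148.
m = (337·4 − 22·49)/148 = 135/74; b = (158·49 − 22·337)/148 = 82/37.
Residuals: 42/37, -125/74, 81/37, -121/74; SSR = 859/74.

SSR = 11.608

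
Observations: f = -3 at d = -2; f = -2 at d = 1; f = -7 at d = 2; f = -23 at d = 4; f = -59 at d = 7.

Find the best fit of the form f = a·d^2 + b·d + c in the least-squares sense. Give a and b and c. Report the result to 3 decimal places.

a = -1.034, b = -1.132, c = -0.780

The normal equations are: 2690·a + 408·b + 74·c = -3301;  408·a + 74·b + 12·c = -515;  74·a + 12·b + 5·c = -94.
(Σd^2·d^2 = 2690, Σd^2·d = 408, Σd^2 = 74, Σd·d = 74, Σd = 12, Σ1 = 5, Σd^2·f = -3301, Σd·f = -515, Σf = -94.)
Inverting the 3×3 Gram matrix, [a, b, c]ᵀ = [-5457/5278, -5977/5278, -71/91]ᵀ.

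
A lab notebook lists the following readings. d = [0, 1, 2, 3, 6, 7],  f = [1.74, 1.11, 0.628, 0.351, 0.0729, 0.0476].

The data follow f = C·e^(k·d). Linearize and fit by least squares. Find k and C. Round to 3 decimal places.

Linearized form: ln f = k·d + ln C. From the 6 transformed points,
Over the data: Σd = 19.0000, Σ(d)² = 99.0000, Σln f = -6.5175, Σd·ln f = -40.9934.
Normal system: [[99.0000, 19.0000]; [19.0000, 6]]·[k, ln C]ᵀ = [-40.9934, -6.5175]ᵀ.
Slope k = (n·Σd·ln f − Σd·Σln f)/(n·Σ(d)² − (Σd)²) = (6·-40.9934 − 19.0000·-6.5175)/233.0000 = -0.52415; ln C = (Σln f − k·Σd)/n = 0.57356, so C = exp(0.57356) = 1.77458.

k = -0.524, C = 1.775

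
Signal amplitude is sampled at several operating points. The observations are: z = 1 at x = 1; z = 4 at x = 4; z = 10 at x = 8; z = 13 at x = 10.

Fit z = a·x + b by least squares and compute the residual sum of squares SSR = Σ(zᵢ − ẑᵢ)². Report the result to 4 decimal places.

SSR = 0.6462

Forming AᵀA = [[181, 23]; [23, 4]] and Aᵀz = [227, 28]ᵀ gives AᵀA·[a, b]ᵀ = Aᵀz.
det = 181·4 − 23² = 195.
a = (227·4 − 23·28)/195 = 88/65; b = (181·28 − 23·227)/195 = -51/65.
Residuals: 28/65, -41/65, -3/65, 16/65; SSR = 42/65.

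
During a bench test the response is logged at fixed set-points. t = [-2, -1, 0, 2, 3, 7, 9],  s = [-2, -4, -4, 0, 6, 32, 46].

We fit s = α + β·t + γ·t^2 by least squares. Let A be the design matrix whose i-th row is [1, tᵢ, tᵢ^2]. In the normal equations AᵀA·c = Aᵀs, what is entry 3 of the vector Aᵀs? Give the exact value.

Entry 3 ↔ basis t^2, so (Aᵀs)_{3} = Σᵢ (t^2)·sᵢ = (4)·(-2) + (1)·(-4) + (0)·(-4) + (4)·(0) + (9)·(6) + (49)·(32) + (81)·(46) = 5336.

5336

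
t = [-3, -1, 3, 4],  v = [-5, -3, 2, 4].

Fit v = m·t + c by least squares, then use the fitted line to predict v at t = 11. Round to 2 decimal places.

v̂ = 12.49

With design matrix M, MᵀM = [[35, 3]; [3, 4]] and Mᵀv = [40, -2]ᵀ.
Δ = 35·4 − 3² = 131.
m = (40·4 − 3·(-2))/131 = 166/131; c = (35·(-2) − 3·40)/131 = -190/131.
At t = 11: v̂ = (166/131)·(11) + (-190/131)·(1) = 1636/131.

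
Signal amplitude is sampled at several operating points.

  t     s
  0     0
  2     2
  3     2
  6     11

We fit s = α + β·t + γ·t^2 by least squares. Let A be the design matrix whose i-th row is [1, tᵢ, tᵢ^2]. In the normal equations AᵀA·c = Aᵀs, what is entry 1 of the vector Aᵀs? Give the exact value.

Entry 1 ↔ basis 1, so (Aᵀs)_{1} = Σᵢ sᵢ = (1)·(0) + (1)·(2) + (1)·(2) + (1)·(11) = 15.

15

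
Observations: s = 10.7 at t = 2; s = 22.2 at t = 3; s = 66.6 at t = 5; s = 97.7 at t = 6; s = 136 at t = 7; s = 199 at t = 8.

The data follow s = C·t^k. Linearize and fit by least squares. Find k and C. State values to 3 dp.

k = 2.095, C = 2.359

Taking logs, ln s = k·ln t + ln C, so regress ln s on ln t.
XᵀX = [[15.5987, 9.2183]; [9.2183, 6]], rhs = [40.5827, 24.4569]ᵀ  (here Σln t = 9.2183, Σ(ln t)² = 15.5987, Σln s = 24.4569, Σln t·ln s = 40.5827).
Slope k = (n·Σln t·ln s − Σln t·Σln s)/(n·Σ(ln t)² − (Σln t)²) = (6·40.5827 − 9.2183·24.4569)/8.6152 = 2.09451; ln C = (Σln s − k·Σln t)/n = 0.85818, so C = exp(0.85818) = 2.35887.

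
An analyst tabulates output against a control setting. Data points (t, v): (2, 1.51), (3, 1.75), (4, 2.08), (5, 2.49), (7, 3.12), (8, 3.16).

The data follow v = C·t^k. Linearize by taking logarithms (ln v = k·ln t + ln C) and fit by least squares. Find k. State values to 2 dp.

k = 0.58

With ln vᵢ as the transformed response and ln tᵢ as the regressor:
Sums: Σln t = 8.8128, Σ(ln t)² = 14.3101, Σln v = 4.9048, Σln t·ln v = 7.9907.
Normal system: [[14.3101, 8.8128]; [8.8128, 6]]·[k, ln C]ᵀ = [7.9907, 4.9048]ᵀ.
Solving (det = 8.1947): k = 0.57585, ln C = -0.02835.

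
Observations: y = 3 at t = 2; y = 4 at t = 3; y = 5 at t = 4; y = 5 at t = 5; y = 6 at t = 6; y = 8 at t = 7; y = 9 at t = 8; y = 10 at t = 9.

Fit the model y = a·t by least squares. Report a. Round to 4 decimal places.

The normal system MᵀM·[a]ᵀ = Mᵀy is [[284]]·[a]ᵀ = [317]ᵀ.
Hence a = 317 / 284 ≈ 1.1162.

a = 1.1162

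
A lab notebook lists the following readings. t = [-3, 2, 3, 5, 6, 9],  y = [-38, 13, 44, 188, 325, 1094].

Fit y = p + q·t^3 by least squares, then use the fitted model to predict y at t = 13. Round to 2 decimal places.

Entries of AᵀA: Σ1 = 6, Σt^3 = 1078, Σt^3·t^3 = 595244.
Right-hand side: Σy = 1626, Σt^3·y = 893544.
AᵀA·[p, q]ᵀ = Aᵀy becomes [[6, 1078]; [1078, 595244]]·[p, q]ᵀ = [1626, 893544]ᵀ.
Eliminating q: 595244·(row 1) − 1078·(row 2) gives 2409380·p = 595244·1626 − 1078·893544 = 4626312, so p = 1156578/602345.
Then q = (893544 − 1078·(1156578/602345))/595244 = 902109/602345.
At t = 13: ŷ = (1156578/602345)·(1) + (902109/602345)·(2197) = 1983090051/602345.

ŷ = 3292.28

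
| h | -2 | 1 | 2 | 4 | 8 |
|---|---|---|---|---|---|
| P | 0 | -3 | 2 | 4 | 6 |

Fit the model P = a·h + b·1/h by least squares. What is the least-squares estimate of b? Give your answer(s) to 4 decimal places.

Sums needed: Σh·h = 89, Σh·1/h = 5, Σ1/h·1/h = 101/64.
Moment sums: Σh·P = 65, Σ1/h·P = -1/4.
So MᵀM·[a, b]ᵀ = MᵀP: [[89, 5]; [5, 101/64]]·[a, b]ᵀ = [65, -1/4]ᵀ.
Eliminating b: (101/64)·(row 1) − 5·(row 2) gives (7389/64)·a = (101/64)·65 − 5·(-1/4) = 6645/64, so a = 2215/2463.
Then b = ((-1/4) − 5·(2215/2463))/(101/64) = -7408/2463.

b = -3.0077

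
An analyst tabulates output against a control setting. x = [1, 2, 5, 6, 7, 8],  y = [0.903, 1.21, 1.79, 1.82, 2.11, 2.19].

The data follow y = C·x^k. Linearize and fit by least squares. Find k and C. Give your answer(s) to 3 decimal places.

With ln yᵢ as the transformed response and ln xᵢ as the regressor:
AᵀA = [[14.3918, 8.1197]; [8.1197, 6]], rhs = [5.2252, 2.8002]ᵀ  (here Σln x = 8.1197, Σ(ln x)² = 14.3918, Σln y = 2.8002, Σln x·ln y = 5.2252).
Δ = 14.3918·6 − (8.1197)² = 20.4213; k = (5.2252·6 − 8.1197·2.8002)/20.4213 = 0.42183, ln C = (14.3918·2.8002 − 8.1197·5.2252)/20.4213 = -0.10414, so C = exp(-0.10414) = 0.90110.

k = 0.422, C = 0.901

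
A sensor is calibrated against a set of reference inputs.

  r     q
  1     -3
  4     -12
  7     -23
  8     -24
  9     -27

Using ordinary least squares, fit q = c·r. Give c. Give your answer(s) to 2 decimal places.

c = -3.07

From the data, Σr·r = 211.
Right-hand side: Σr·q = -647.
c = (-647)/211 = -3.06635.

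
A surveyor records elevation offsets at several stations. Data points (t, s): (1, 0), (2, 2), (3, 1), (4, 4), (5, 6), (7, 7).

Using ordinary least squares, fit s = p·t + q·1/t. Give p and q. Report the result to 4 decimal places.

p = 1.0493, q = -1.1876

From the data, Σt·t = 104, Σt·1/t = 6, Σ1/t·1/t = 261781/176400.
And Σt·s = 102, Σ1/t·s = 68/15.
So MᵀM·[p, q]ᵀ = Mᵀs: [[104, 6]; [6, 261781/176400]]·[p, q]ᵀ = [102, 68/15]ᵀ.
Eliminating q: (261781/176400)·(row 1) − 6·(row 2) gives (2609353/22050)·p = (261781/176400)·102 − 6·(68/15) = 3650597/29400, so p = 10951791/10437412.
Then q = ((68/15) − 6·(10951791/10437412))/(261781/176400) = -3098760/2609353.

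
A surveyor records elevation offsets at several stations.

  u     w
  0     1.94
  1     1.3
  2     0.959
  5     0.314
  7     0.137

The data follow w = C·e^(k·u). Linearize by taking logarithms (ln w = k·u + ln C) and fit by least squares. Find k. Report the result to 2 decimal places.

Linearized form: ln w = k·u + ln C. From the 5 transformed points,
AᵀA = [[79.0000, 15.0000]; [15.0000, 5]], rhs = [-19.5276, -2.2629]ᵀ  (here Σu = 15.0000, Σ(u)² = 79.0000, Σln w = -2.2629, Σu·ln w = -19.5276).
Solving (det = 170.0000): k = -0.37467, ln C = 0.67142.

k = -0.37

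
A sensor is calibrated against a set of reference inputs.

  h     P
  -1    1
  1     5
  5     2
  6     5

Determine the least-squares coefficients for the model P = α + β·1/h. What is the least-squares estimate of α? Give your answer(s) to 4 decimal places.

The normal system MᵀM·[α, β]ᵀ = MᵀP is [[4, 11/30]; [11/30, 1861/900]]·[α, β]ᵀ = [13, 157/30]ᵀ.
det = 4·(1861/900) − (11/30)² = 2441/300.
α = (13·(1861/900) − (11/30)·(157/30))/(2441/300) = 22466/7323; β = (4·(157/30) − (11/30)·13)/(2441/300) = 4850/2441.

α = 3.0679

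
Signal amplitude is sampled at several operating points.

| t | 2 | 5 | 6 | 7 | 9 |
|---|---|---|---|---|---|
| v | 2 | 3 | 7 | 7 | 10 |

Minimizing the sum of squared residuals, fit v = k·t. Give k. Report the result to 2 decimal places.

k = 1.03

MᵀM·[k]ᵀ = Mᵀv reads: 195·k = 200.
(Σt·t = 195, Σt·v = 200.)
Hence k = 200 / 195 ≈ 1.02564.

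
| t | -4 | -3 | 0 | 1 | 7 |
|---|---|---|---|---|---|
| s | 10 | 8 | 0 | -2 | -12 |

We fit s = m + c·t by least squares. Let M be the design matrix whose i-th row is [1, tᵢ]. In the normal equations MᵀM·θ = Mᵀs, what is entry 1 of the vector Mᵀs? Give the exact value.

4

Entry 1 ↔ basis 1, so (Mᵀs)_{1} = Σᵢ sᵢ = (1)·(10) + (1)·(8) + (1)·(0) + (1)·(-2) + (1)·(-12) = 4.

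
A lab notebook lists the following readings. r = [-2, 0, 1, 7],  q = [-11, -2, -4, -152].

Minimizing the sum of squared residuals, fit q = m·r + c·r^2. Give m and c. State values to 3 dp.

Sums needed: Σr·r = 54, Σr·r^2 = 336, Σr^2·r^2 = 2418.
Moment sums: Σr·q = -1046, Σr^2·q = -7496.
So AᵀA·[m, c]ᵀ = Aᵀq: [[54, 336]; [336, 2418]]·[m, c]ᵀ = [-1046, -7496]ᵀ.
Eliminating c: 2418·(row 1) − 336·(row 2) gives 17676·m = 2418·(-1046) − 336·(-7496) = -10572, so m = -881/1473.
Then c = ((-7496) − 336·(-881/1473))/2418 = -4444/1473.

m = -0.598, c = -3.017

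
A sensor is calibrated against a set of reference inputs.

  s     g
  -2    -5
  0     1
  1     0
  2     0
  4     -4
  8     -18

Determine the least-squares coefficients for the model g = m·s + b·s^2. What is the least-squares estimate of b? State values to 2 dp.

Compute the Gram sums: Σs·s = 89, Σs·s^2 = 577, Σs^2·s^2 = 4385.
Moment sums: Σs·g = -150, Σs^2·g = -1236.
So AᵀA·[m, b]ᵀ = Aᵀg: [[89, 577]; [577, 4385]]·[m, b]ᵀ = [-150, -1236]ᵀ.
Δ = 89·4385 − 577² = 57336.
m = ((-150)·4385 − 577·(-1236))/57336 = 9237/9556; b = (89·(-1236) − 577·(-150))/57336 = -3909/9556.

b = -0.41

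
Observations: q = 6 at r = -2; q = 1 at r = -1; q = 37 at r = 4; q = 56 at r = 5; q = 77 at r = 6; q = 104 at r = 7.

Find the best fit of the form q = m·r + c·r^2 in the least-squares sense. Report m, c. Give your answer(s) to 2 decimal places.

m = 1.25, c = 1.95

XᵀX·[m, c]ᵀ = Xᵀq reads: 131·m + 739·c = 1605;  739·m + 4595·c = 9885.
det = 131·4595 − 739² = 55824.
m = (1605·4595 − 739·9885)/55824 = 2915/2326; c = (131·9885 − 739·1605)/55824 = 4535/2326.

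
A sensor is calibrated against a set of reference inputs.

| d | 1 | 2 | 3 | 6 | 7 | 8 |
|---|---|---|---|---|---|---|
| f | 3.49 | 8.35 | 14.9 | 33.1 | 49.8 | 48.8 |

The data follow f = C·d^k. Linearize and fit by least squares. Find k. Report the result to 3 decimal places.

Let Y = ln f. Fitting Y = k·ln d + ln C by least squares:
Σln d = 7.6089, Σ(ln d)² = 13.0084, Σln f = 17.3688, Σln d·ln f = 26.3981.
Equations: 13.0084·k + 7.6089·ln C = 26.3981;  7.6089·k + 6·ln C = 17.3688.
Δ = 13.0084·6 − (7.6089)² = 20.1558; k = (26.3981·6 − 7.6089·17.3688)/20.1558 = 1.30143, ln C = (13.0084·17.3688 − 7.6089·26.3981)/20.1558 = 1.24439.

k = 1.301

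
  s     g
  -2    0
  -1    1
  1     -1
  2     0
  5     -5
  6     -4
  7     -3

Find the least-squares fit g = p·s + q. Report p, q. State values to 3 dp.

p = -0.558, q = -0.279

With design matrix M, MᵀM = [[120, 18]; [18, 7]] and Mᵀg = [-72, -12]ᵀ.
Δ = 120·7 − 18² = 516.
p = ((-72)·7 − 18·(-12))/516 = -24/43; q = (120·(-12) − 18·(-72))/516 = -12/43.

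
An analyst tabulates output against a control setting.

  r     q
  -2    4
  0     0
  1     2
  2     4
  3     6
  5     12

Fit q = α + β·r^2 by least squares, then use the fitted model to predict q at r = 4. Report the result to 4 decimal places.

The normal equations are: 6·α + 43·β = 28;  43·α + 739·β = 388.
Eliminating β: 739·(row 1) − 43·(row 2) gives 2585·α = 739·28 − 43·388 = 4008, so α = 4008/2585.
Then β = (388 − 43·(4008/2585))/739 = 1124/2585.
At r = 4: q̂ = (4008/2585)·(1) + (1124/2585)·(16) = 21992/2585.

q̂ = 8.5075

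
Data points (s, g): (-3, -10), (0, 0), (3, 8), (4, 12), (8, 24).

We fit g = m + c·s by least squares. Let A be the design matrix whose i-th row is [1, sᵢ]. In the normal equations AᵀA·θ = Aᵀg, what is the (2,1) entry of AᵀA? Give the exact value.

Row 2 ↔ basis s, column 1 ↔ basis 1, so (AᵀA)_{2,1} = Σᵢ s = (-3)·(1) + (0)·(1) + (3)·(1) + (4)·(1) + (8)·(1) = 12.

12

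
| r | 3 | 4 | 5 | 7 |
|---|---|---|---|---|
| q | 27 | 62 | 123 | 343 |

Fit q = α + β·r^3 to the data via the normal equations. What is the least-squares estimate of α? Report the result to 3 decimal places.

Setting ∂/∂α … = 0 gives: 4·α + 559·β = 555;  559·α + 138099·β = 137721.
(Σ1 = 4, Σr^3 = 559, Σr^3·r^3 = 138099, Σq = 555, Σr^3·q = 137721.)
Determinant 4·138099 − 559² = 239915.
α = (555·138099 − 559·137721)/239915 = -26238/18455; β = (4·137721 − 559·555)/239915 = 240639/239915.

α = -1.422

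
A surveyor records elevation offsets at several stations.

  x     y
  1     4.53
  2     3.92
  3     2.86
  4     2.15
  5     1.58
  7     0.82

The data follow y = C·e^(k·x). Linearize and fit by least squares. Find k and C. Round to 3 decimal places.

k = -0.292, C = 6.648

Let Y = ln y. Fitting Y = k·x + ln C by least squares:
XᵀX = [[104.0000, 22.0000]; [22.0000, 6]], rhs = [11.3552, 4.9521]ᵀ  (here Σx = 22.0000, Σ(x)² = 104.0000, Σln y = 4.9521, Σx·ln y = 11.3552).
Solving (det = 140.0000): k = -0.29153, ln C = 1.89430, so C = exp(1.89430) = 6.64786.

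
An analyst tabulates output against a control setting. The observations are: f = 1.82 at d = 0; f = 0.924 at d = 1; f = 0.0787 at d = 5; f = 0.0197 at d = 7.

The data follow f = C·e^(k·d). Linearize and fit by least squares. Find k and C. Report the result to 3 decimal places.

Let Y = ln f. Fitting Y = k·d + ln C by least squares:
Σd = 13.0000, Σ(d)² = 75.0000, Σln f = -5.9495, Σd·ln f = -40.2796.
Equations: 75.0000·k + 13.0000·ln C = -40.2796;  13.0000·k + 4·ln C = -5.9495.
Slope k = (n·Σd·ln f − Σd·Σln f)/(n·Σ(d)² − (Σd)²) = (4·-40.2796 − 13.0000·-5.9495)/131.0000 = -0.63951; ln C = (Σln f − k·Σd)/n = 0.59103, so C = exp(0.59103) = 1.80585.

k = -0.640, C = 1.806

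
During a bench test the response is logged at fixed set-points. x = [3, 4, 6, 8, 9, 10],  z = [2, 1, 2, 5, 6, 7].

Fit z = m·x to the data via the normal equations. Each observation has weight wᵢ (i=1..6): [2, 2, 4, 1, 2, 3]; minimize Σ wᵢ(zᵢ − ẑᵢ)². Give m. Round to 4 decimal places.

m = 0.5917

The normal equations are: 720·m = 426.
Hence m = 426 / 720 ≈ 0.591667.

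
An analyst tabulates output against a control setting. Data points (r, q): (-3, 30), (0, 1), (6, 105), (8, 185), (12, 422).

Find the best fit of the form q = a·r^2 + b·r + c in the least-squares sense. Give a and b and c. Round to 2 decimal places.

a = 2.98, b = -0.72, c = 1.05

With design matrix M, MᵀM = [[26209, 2429, 253]; [2429, 253, 23]; [253, 23, 5]] and Mᵀq = [76658, 7084, 743]ᵀ.
Solving the 3×3 system (Gaussian elimination) gives a = 132319/44382, b = -31907/44382, c = 7766/7397.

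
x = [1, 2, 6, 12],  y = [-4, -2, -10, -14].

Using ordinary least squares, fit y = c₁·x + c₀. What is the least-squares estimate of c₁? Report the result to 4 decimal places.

c₁ = -1.0502

Setting ∂/∂c₁ … = 0 gives: 185·c₁ + 21·c₀ = -236;  21·c₁ + 4·c₀ = -30.
(Σx·x = 185, Σx = 21, Σ1 = 4, Σx·y = -236, Σy = -30.)
Determinant 185·4 − 21² = 299.
c₁ = ((-236)·4 − 21·(-30))/299 = -314/299; c₀ = (185·(-30) − 21·(-236))/299 = -594/299.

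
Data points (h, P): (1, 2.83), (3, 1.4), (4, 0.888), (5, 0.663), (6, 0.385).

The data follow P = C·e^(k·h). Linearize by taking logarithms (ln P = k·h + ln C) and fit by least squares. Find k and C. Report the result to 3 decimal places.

k = -0.392, C = 4.338

Let Y = ln P. Fitting Y = k·h + ln C by least squares:
Σh = 19.0000, Σ(h)² = 87.0000, Σln P = -0.1075, Σh·ln P = -6.2074.
Equations: 87.0000·k + 19.0000·ln C = -6.2074;  19.0000·k + 5·ln C = -0.1075.
Solving (det = 74.0000): k = -0.39181, ln C = 1.46738, so C = exp(1.46738) = 4.33785.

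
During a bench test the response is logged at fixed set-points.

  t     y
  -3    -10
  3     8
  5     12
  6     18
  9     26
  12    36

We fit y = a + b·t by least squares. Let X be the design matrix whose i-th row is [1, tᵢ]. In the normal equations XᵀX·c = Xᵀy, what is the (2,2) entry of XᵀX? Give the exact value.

Row 2 ↔ basis t, column 2 ↔ basis t, so (XᵀX)_{2,2} = Σᵢ (t)·(t) = (-3)·(-3) + (3)·(3) + (5)·(5) + (6)·(6) + (9)·(9) + (12)·(12) = 304.

304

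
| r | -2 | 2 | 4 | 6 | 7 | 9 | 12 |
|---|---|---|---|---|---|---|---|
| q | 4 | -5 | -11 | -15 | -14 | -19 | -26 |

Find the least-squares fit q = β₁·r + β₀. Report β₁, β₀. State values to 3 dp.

β₁ = -2.084, β₀ = -0.973

The normal equations are: 334·β₁ + 38·β₀ = -733;  38·β₁ + 7·β₀ = -86.
Eliminating β₀: 7·(row 1) − 38·(row 2) gives 894·β₁ = 7·(-733) − 38·(-86) = -1863, so β₁ = -621/298.
Then β₀ = ((-86) − 38·(-621/298))/7 = -145/149.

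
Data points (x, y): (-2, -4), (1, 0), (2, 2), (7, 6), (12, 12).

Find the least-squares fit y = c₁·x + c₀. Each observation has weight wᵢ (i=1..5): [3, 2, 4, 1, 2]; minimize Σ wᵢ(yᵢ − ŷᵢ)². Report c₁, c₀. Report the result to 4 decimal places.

Compute the Gram sums: Σwᵢ·x·x = 367, Σwᵢ·x = 35, Σwᵢ·1 = 12.
Right-hand side: Σwᵢ·x·y = 370, Σwᵢ·y = 26.
MᵀWM·[c₁, c₀]ᵀ = MᵀWy becomes [[367, 35]; [35, 12]]·[c₁, c₀]ᵀ = [370, 26]ᵀ.
det = 367·12 − 35² = 3179.
c₁ = (370·12 − 35·26)/3179 = 3530/3179; c₀ = (367·26 − 35·370)/3179 = -3408/3179.

c₁ = 1.1104, c₀ = -1.0720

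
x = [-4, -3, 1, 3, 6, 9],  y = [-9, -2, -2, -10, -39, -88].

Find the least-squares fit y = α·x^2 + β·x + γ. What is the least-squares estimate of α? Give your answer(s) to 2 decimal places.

Entries of MᵀM: Σx^2·x^2 = 8276, Σx^2·x = 882, Σx^2 = 152, Σx·x = 152, Σx = 12, Σ1 = 6.
Right-hand side: Σx^2·y = -8786, Σx·y = -1016, Σy = -150.
MᵀM·[α, β, γ]ᵀ = Mᵀy becomes [[8276, 882, 152]; [882, 152, 12]; [152, 12, 6]]·[α, β, γ]ᵀ = [-8786, -1016, -150]ᵀ.
Inverting the 3×3 Gram matrix, [α, β, γ]ᵀ = [-168270/174269, -214973/174269, 336061/174269]ᵀ.

α = -0.97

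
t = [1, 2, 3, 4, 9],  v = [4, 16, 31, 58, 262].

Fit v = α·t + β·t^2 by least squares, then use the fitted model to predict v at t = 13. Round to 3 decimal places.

Sums needed: Σt·t = 111, Σt·t^2 = 829, Σt^2·t^2 = 6915.
Moment sums: Σt·v = 2719, Σt^2·v = 22497.
Normal equations: [[111, 829]; [829, 6915]]·[α, β]ᵀ = [2719, 22497]ᵀ.
Δ = 111·6915 − 829² = 80324.
α = (2719·6915 − 829·22497)/80324 = 37968/20081; β = (111·22497 − 829·2719)/80324 = 60779/20081.
At t = 13: v̂ = (37968/20081)·(13) + (60779/20081)·(169) = 10765235/20081.

v̂ = 536.091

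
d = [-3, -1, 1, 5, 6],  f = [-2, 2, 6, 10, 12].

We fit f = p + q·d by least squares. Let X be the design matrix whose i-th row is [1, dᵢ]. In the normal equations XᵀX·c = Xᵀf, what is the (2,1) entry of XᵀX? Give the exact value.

Row 2 ↔ basis d, column 1 ↔ basis 1, so (XᵀX)_{2,1} = Σᵢ d = (-3)·(1) + (-1)·(1) + (1)·(1) + (5)·(1) + (6)·(1) = 8.

8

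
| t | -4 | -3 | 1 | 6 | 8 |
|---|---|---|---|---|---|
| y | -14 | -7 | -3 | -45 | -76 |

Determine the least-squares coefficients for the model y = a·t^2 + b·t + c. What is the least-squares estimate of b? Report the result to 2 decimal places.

b = -1.01

AᵀA·[a, b, c]ᵀ = Aᵀy reads: 5730·a + 638·b + 126·c = -6774;  638·a + 126·b + 8·c = -804;  126·a + 8·b + 5·c = -145.
Solving the 3×3 system (Gaussian elimination) gives a = -4979/4748, b = -4797/4748, c = -2273/2374.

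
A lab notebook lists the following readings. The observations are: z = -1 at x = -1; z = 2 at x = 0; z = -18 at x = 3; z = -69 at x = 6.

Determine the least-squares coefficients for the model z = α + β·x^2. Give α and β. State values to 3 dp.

α = 0.958, β = -1.953

Compute the Gram sums: Σ1 = 4, Σx^2 = 46, Σx^2·x^2 = 1378.
Moment sums: Σz = -86, Σx^2·z = -2647.
Δ = 4·1378 − 46² = 3396.
α = ((-86)·1378 − 46·(-2647))/3396 = 1627/1698; β = (4·(-2647) − 46·(-86))/3396 = -1658/849.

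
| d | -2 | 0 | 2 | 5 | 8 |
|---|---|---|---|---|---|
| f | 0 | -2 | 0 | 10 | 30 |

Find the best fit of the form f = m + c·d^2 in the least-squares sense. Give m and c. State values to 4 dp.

m = -2.0811, c = 0.4990

The normal equations are: 5·m + 97·c = 38;  97·m + 4753·c = 2170.
(Σ1 = 5, Σd^2 = 97, Σd^2·d^2 = 4753, Σf = 38, Σd^2·f = 2170.)
Eliminating c: 4753·(row 1) − 97·(row 2) gives 14356·m = 4753·38 − 97·2170 = -29876, so m = -77/37.
Then c = (2170 − 97·(-77/37))/4753 = 1791/3589.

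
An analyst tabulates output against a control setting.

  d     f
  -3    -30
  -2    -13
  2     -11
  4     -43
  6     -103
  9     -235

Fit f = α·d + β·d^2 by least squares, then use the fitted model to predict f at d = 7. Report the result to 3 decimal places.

Setting ∂/∂α … = 0 gives: 150·α + 982·β = -2811;  982·α + 8226·β = -23797.
(Σd·d = 150, Σd·d^2 = 982, Σd^2·d^2 = 8226, Σd·f = -2811, Σd^2·f = -23797.)
Δ = 150·8226 − 982² = 269576.
α = ((-2811)·8226 − 982·(-23797))/269576 = 30671/33697; β = (150·(-23797) − 982·(-2811))/269576 = -202287/67394.
At d = 7: f̂ = (30671/33697)·(7) + (-202287/67394)·(49) = -9482669/67394.

f̂ = -140.705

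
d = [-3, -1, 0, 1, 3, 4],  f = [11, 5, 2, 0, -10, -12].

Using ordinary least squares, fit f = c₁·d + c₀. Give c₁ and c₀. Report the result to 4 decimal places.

c₁ = -3.4000, c₀ = 1.6000

From the data, Σd·d = 36, Σd = 4, Σ1 = 6.
And Σd·f = -116, Σf = -4.
So MᵀM·[c₁, c₀]ᵀ = Mᵀf: [[36, 4]; [4, 6]]·[c₁, c₀]ᵀ = [-116, -4]ᵀ.
Determinant 36·6 − 4² = 200.
c₁ = ((-116)·6 − 4·(-4))/200 = -17/5; c₀ = (36·(-4) − 4·(-116))/200 = 8/5.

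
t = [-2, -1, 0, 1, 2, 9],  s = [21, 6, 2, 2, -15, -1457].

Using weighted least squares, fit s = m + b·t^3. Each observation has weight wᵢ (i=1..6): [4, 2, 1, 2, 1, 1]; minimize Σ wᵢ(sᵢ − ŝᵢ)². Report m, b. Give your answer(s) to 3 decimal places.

Forming AᵀWA = [[11, 705]; [705, 531765]] and AᵀWs = [-1370, -1062953]ᵀ gives AᵀWA·[m, b]ᵀ = AᵀWs.
Determinant 11·531765 − 705² = 5352390.
m = ((-1370)·531765 − 705·(-1062953))/5352390 = 1390921/356826; b = (11·(-1062953) − 705·(-1370))/5352390 = -10726633/5352390.

m = 3.898, b = -2.004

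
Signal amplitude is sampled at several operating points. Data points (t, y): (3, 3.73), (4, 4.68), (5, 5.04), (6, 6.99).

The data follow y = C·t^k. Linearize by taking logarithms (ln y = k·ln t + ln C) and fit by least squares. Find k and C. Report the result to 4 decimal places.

Linearized form: ln y = k·ln t + ln C. From the 4 transformed points,
XᵀX = [[8.9295, 5.8861]; [5.8861, 4]], rhs = [9.6728, 6.4216]ᵀ  (here Σln t = 5.8861, Σ(ln t)² = 8.9295, Σln y = 6.4216, Σln t·ln y = 9.6728).
Solving (det = 1.0716): k = 0.83354, ln C = 0.37883, so C = exp(0.37883) = 1.46057.

k = 0.8335, C = 1.4606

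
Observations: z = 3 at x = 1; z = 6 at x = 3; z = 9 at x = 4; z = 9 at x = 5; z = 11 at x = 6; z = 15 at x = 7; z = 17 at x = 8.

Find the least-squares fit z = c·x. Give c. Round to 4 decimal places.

c = 2.0450

With design matrix M, MᵀM = [[200]] and Mᵀz = [409]ᵀ.
c = 409/200 = 2.045.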